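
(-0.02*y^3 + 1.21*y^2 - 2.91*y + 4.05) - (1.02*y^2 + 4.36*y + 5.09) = -0.02*y^3 + 0.19*y^2 - 7.27*y - 1.04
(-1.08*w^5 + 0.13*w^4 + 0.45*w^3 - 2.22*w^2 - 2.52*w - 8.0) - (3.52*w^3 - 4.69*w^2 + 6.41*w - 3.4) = -1.08*w^5 + 0.13*w^4 - 3.07*w^3 + 2.47*w^2 - 8.93*w - 4.6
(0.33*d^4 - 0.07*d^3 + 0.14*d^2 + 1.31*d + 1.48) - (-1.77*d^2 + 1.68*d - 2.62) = 0.33*d^4 - 0.07*d^3 + 1.91*d^2 - 0.37*d + 4.1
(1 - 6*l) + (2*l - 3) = -4*l - 2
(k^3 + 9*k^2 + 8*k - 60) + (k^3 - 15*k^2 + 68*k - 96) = 2*k^3 - 6*k^2 + 76*k - 156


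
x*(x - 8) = x^2 - 8*x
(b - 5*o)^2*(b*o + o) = b^3*o - 10*b^2*o^2 + b^2*o + 25*b*o^3 - 10*b*o^2 + 25*o^3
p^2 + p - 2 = (p - 1)*(p + 2)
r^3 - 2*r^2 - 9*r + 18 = (r - 3)*(r - 2)*(r + 3)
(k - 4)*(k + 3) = k^2 - k - 12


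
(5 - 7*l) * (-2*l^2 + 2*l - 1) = 14*l^3 - 24*l^2 + 17*l - 5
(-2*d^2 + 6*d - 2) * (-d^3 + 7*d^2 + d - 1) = 2*d^5 - 20*d^4 + 42*d^3 - 6*d^2 - 8*d + 2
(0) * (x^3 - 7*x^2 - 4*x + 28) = 0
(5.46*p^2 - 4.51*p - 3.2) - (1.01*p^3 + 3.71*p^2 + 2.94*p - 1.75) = -1.01*p^3 + 1.75*p^2 - 7.45*p - 1.45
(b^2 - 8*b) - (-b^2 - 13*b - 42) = 2*b^2 + 5*b + 42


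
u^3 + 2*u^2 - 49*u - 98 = (u - 7)*(u + 2)*(u + 7)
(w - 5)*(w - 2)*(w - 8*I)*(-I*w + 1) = -I*w^4 - 7*w^3 + 7*I*w^3 + 49*w^2 - 18*I*w^2 - 70*w + 56*I*w - 80*I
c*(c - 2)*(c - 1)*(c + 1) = c^4 - 2*c^3 - c^2 + 2*c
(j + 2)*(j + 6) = j^2 + 8*j + 12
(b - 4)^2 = b^2 - 8*b + 16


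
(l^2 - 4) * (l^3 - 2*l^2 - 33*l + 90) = l^5 - 2*l^4 - 37*l^3 + 98*l^2 + 132*l - 360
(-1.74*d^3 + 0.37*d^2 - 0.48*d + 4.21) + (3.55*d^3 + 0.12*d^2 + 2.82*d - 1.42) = 1.81*d^3 + 0.49*d^2 + 2.34*d + 2.79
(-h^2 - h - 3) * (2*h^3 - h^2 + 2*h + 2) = -2*h^5 - h^4 - 7*h^3 - h^2 - 8*h - 6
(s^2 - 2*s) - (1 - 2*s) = s^2 - 1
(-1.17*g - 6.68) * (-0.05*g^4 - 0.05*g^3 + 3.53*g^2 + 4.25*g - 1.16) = 0.0585*g^5 + 0.3925*g^4 - 3.7961*g^3 - 28.5529*g^2 - 27.0328*g + 7.7488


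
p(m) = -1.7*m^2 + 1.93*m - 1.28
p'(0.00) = 1.93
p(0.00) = -1.28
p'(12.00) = -38.87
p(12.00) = -222.92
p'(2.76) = -7.45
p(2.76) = -8.90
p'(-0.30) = 2.95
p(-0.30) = -2.01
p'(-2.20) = 9.41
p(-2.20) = -13.75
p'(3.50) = -9.97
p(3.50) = -15.35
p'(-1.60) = 7.37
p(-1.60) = -8.72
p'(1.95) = -4.70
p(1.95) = -3.98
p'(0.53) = 0.13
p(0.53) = -0.73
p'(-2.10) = 9.07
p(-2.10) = -12.83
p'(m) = 1.93 - 3.4*m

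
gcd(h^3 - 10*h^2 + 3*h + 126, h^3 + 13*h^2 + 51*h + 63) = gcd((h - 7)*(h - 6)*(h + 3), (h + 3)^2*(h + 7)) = h + 3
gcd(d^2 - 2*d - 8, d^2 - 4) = d + 2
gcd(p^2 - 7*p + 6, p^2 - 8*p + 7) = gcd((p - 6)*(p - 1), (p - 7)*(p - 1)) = p - 1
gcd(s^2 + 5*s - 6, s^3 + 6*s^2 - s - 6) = s^2 + 5*s - 6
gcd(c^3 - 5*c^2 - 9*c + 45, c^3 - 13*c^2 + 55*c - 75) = c^2 - 8*c + 15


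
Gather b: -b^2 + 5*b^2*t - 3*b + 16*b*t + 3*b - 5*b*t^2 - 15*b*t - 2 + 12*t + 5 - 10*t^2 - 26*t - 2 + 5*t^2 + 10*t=b^2*(5*t - 1) + b*(-5*t^2 + t) - 5*t^2 - 4*t + 1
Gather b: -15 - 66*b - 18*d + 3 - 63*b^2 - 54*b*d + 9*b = -63*b^2 + b*(-54*d - 57) - 18*d - 12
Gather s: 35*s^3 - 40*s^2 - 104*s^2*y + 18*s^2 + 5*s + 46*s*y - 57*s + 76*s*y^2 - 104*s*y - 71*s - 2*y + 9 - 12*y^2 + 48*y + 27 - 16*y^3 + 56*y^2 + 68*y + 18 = 35*s^3 + s^2*(-104*y - 22) + s*(76*y^2 - 58*y - 123) - 16*y^3 + 44*y^2 + 114*y + 54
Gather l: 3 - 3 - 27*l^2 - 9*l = -27*l^2 - 9*l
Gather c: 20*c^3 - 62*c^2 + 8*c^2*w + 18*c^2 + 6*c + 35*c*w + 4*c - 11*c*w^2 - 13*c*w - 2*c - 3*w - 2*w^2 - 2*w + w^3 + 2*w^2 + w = 20*c^3 + c^2*(8*w - 44) + c*(-11*w^2 + 22*w + 8) + w^3 - 4*w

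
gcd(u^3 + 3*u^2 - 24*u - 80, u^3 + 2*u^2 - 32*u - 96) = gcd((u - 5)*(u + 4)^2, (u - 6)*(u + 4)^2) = u^2 + 8*u + 16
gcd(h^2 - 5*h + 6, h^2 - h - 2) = h - 2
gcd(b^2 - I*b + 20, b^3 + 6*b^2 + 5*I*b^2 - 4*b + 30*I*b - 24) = b + 4*I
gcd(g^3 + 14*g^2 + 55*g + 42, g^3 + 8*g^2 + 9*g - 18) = g + 6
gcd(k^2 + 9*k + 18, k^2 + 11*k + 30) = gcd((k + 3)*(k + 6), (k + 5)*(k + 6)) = k + 6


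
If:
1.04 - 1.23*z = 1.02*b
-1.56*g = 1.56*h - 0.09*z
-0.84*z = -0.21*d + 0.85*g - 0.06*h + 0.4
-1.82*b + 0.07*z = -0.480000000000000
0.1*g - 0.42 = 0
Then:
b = 0.29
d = 22.52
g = 4.20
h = -4.16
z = 0.61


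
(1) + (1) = 2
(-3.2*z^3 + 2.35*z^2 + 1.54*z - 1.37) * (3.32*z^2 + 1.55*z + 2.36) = -10.624*z^5 + 2.842*z^4 + 1.2033*z^3 + 3.3846*z^2 + 1.5109*z - 3.2332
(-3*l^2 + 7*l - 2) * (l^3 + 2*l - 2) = -3*l^5 + 7*l^4 - 8*l^3 + 20*l^2 - 18*l + 4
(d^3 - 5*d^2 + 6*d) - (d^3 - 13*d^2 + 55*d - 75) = 8*d^2 - 49*d + 75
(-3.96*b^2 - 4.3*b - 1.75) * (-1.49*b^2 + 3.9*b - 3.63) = 5.9004*b^4 - 9.037*b^3 + 0.212299999999999*b^2 + 8.784*b + 6.3525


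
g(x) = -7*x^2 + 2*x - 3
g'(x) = 2 - 14*x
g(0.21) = -2.89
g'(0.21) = -0.94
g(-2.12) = -38.70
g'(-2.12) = 31.68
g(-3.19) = -80.61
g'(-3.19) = 46.66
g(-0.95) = -11.22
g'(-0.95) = 15.30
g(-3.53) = -97.29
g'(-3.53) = 51.42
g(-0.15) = -3.46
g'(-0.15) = 4.10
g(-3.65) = -103.56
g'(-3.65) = 53.10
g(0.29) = -3.01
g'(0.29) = -2.06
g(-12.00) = -1035.00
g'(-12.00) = 170.00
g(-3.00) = -72.00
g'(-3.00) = 44.00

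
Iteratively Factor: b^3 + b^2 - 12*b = (b)*(b^2 + b - 12) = b*(b - 3)*(b + 4)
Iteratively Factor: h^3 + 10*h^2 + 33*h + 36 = (h + 3)*(h^2 + 7*h + 12) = (h + 3)*(h + 4)*(h + 3)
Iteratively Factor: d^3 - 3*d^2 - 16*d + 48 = (d - 3)*(d^2 - 16) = (d - 4)*(d - 3)*(d + 4)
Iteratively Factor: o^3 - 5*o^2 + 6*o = (o - 2)*(o^2 - 3*o) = (o - 3)*(o - 2)*(o)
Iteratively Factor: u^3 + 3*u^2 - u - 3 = (u + 1)*(u^2 + 2*u - 3) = (u + 1)*(u + 3)*(u - 1)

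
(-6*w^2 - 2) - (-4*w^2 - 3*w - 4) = -2*w^2 + 3*w + 2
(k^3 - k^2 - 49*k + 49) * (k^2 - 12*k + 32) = k^5 - 13*k^4 - 5*k^3 + 605*k^2 - 2156*k + 1568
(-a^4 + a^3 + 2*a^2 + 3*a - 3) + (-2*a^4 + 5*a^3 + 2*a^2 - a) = -3*a^4 + 6*a^3 + 4*a^2 + 2*a - 3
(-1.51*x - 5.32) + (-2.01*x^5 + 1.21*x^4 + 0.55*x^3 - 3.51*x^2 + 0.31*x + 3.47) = -2.01*x^5 + 1.21*x^4 + 0.55*x^3 - 3.51*x^2 - 1.2*x - 1.85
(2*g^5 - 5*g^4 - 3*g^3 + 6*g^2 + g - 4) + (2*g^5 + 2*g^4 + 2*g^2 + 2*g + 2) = 4*g^5 - 3*g^4 - 3*g^3 + 8*g^2 + 3*g - 2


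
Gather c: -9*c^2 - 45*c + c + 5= -9*c^2 - 44*c + 5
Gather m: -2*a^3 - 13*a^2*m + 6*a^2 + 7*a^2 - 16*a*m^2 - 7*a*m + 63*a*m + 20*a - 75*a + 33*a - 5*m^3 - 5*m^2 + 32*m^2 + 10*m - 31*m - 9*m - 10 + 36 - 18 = -2*a^3 + 13*a^2 - 22*a - 5*m^3 + m^2*(27 - 16*a) + m*(-13*a^2 + 56*a - 30) + 8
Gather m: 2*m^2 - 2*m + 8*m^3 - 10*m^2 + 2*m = 8*m^3 - 8*m^2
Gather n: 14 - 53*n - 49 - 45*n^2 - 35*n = -45*n^2 - 88*n - 35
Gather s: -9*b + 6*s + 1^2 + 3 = -9*b + 6*s + 4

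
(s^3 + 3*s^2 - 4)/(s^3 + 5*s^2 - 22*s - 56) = (s^2 + s - 2)/(s^2 + 3*s - 28)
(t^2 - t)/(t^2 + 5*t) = (t - 1)/(t + 5)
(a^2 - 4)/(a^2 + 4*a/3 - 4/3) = 3*(a - 2)/(3*a - 2)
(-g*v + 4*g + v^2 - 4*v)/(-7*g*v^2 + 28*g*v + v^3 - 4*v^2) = (-g + v)/(v*(-7*g + v))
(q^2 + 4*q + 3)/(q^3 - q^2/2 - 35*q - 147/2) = 2*(q + 1)/(2*q^2 - 7*q - 49)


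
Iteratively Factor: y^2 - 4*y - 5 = (y - 5)*(y + 1)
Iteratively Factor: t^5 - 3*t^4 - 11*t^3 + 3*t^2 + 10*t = (t - 1)*(t^4 - 2*t^3 - 13*t^2 - 10*t) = (t - 1)*(t + 2)*(t^3 - 4*t^2 - 5*t) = t*(t - 1)*(t + 2)*(t^2 - 4*t - 5) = t*(t - 5)*(t - 1)*(t + 2)*(t + 1)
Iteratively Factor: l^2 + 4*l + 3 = (l + 3)*(l + 1)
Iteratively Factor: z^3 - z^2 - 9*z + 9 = (z - 1)*(z^2 - 9) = (z - 1)*(z + 3)*(z - 3)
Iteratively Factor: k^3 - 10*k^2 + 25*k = (k - 5)*(k^2 - 5*k) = (k - 5)^2*(k)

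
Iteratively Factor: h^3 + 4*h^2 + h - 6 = (h - 1)*(h^2 + 5*h + 6) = (h - 1)*(h + 3)*(h + 2)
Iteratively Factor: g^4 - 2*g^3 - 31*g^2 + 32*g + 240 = (g - 5)*(g^3 + 3*g^2 - 16*g - 48) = (g - 5)*(g - 4)*(g^2 + 7*g + 12) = (g - 5)*(g - 4)*(g + 3)*(g + 4)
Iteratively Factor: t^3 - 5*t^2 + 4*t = (t - 4)*(t^2 - t) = t*(t - 4)*(t - 1)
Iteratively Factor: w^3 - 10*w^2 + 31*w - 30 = (w - 5)*(w^2 - 5*w + 6) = (w - 5)*(w - 3)*(w - 2)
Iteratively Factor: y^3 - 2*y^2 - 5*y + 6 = (y + 2)*(y^2 - 4*y + 3) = (y - 3)*(y + 2)*(y - 1)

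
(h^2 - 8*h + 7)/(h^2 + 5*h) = (h^2 - 8*h + 7)/(h*(h + 5))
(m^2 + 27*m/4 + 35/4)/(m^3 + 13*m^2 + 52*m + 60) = (m + 7/4)/(m^2 + 8*m + 12)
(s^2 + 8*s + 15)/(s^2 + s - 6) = (s + 5)/(s - 2)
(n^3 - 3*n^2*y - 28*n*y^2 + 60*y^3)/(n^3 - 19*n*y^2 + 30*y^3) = (-n + 6*y)/(-n + 3*y)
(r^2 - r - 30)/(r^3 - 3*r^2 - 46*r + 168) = (r + 5)/(r^2 + 3*r - 28)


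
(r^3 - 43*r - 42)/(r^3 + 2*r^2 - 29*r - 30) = (r - 7)/(r - 5)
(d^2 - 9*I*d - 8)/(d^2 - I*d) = (d - 8*I)/d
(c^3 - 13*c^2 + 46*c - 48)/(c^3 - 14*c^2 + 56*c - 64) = (c - 3)/(c - 4)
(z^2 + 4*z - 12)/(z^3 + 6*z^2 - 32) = (z + 6)/(z^2 + 8*z + 16)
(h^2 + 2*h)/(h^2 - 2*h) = (h + 2)/(h - 2)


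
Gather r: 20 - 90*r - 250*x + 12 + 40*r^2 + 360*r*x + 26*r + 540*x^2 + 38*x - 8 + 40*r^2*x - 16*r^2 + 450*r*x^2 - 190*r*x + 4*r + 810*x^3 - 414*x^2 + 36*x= r^2*(40*x + 24) + r*(450*x^2 + 170*x - 60) + 810*x^3 + 126*x^2 - 176*x + 24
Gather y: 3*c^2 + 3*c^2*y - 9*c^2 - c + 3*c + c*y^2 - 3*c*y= -6*c^2 + c*y^2 + 2*c + y*(3*c^2 - 3*c)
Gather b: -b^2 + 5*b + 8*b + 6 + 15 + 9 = -b^2 + 13*b + 30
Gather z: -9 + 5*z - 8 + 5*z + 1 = 10*z - 16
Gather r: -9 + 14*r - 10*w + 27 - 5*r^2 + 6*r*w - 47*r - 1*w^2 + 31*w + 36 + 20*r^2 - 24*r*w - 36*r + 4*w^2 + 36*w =15*r^2 + r*(-18*w - 69) + 3*w^2 + 57*w + 54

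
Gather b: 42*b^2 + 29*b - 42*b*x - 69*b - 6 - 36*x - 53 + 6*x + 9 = 42*b^2 + b*(-42*x - 40) - 30*x - 50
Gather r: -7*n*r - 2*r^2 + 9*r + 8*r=-2*r^2 + r*(17 - 7*n)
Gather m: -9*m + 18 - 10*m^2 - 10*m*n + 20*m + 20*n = -10*m^2 + m*(11 - 10*n) + 20*n + 18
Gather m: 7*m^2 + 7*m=7*m^2 + 7*m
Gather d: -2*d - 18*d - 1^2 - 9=-20*d - 10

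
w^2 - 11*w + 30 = (w - 6)*(w - 5)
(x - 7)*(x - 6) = x^2 - 13*x + 42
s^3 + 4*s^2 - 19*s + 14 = (s - 2)*(s - 1)*(s + 7)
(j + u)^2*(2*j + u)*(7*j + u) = 14*j^4 + 37*j^3*u + 33*j^2*u^2 + 11*j*u^3 + u^4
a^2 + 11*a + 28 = (a + 4)*(a + 7)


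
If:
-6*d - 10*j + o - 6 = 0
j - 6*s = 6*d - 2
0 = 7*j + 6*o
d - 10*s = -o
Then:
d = 364/2517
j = -516/839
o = 602/839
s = 217/2517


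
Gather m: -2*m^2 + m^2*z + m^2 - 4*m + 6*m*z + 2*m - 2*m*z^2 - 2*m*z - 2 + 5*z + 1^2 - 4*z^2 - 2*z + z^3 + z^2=m^2*(z - 1) + m*(-2*z^2 + 4*z - 2) + z^3 - 3*z^2 + 3*z - 1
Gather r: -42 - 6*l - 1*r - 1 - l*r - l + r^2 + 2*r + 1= -7*l + r^2 + r*(1 - l) - 42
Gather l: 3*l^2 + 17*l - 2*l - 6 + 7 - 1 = 3*l^2 + 15*l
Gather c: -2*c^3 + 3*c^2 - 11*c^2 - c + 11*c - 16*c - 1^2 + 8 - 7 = -2*c^3 - 8*c^2 - 6*c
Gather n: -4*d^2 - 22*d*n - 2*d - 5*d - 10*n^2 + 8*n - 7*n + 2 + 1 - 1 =-4*d^2 - 7*d - 10*n^2 + n*(1 - 22*d) + 2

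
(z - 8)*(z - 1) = z^2 - 9*z + 8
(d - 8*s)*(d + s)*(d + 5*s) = d^3 - 2*d^2*s - 43*d*s^2 - 40*s^3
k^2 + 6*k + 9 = (k + 3)^2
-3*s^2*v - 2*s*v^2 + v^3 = v*(-3*s + v)*(s + v)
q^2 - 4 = (q - 2)*(q + 2)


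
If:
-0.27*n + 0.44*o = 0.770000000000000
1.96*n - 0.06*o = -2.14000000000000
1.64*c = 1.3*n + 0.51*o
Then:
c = -0.50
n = -1.06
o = 1.10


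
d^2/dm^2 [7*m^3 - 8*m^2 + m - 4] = 42*m - 16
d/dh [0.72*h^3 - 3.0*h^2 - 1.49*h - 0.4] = 2.16*h^2 - 6.0*h - 1.49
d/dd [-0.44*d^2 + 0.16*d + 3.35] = 0.16 - 0.88*d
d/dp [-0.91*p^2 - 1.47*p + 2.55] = -1.82*p - 1.47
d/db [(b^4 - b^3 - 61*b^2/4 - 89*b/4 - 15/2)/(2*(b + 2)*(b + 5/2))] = (16*b^3 + 36*b^2 - 120*b - 155)/(4*(4*b^2 + 20*b + 25))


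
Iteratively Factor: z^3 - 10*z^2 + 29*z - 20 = (z - 1)*(z^2 - 9*z + 20) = (z - 4)*(z - 1)*(z - 5)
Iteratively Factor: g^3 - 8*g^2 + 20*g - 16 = (g - 2)*(g^2 - 6*g + 8) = (g - 2)^2*(g - 4)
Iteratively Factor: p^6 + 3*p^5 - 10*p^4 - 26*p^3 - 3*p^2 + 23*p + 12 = (p + 1)*(p^5 + 2*p^4 - 12*p^3 - 14*p^2 + 11*p + 12) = (p - 3)*(p + 1)*(p^4 + 5*p^3 + 3*p^2 - 5*p - 4) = (p - 3)*(p + 1)^2*(p^3 + 4*p^2 - p - 4) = (p - 3)*(p + 1)^2*(p + 4)*(p^2 - 1) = (p - 3)*(p - 1)*(p + 1)^2*(p + 4)*(p + 1)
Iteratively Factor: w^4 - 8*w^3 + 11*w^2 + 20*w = (w - 5)*(w^3 - 3*w^2 - 4*w) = (w - 5)*(w - 4)*(w^2 + w) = (w - 5)*(w - 4)*(w + 1)*(w)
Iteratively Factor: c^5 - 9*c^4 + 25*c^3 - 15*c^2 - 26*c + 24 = (c - 3)*(c^4 - 6*c^3 + 7*c^2 + 6*c - 8) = (c - 3)*(c - 2)*(c^3 - 4*c^2 - c + 4) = (c - 3)*(c - 2)*(c + 1)*(c^2 - 5*c + 4) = (c - 4)*(c - 3)*(c - 2)*(c + 1)*(c - 1)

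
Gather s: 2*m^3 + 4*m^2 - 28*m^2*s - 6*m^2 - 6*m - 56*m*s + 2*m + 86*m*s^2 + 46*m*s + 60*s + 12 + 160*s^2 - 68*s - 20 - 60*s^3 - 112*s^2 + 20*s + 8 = 2*m^3 - 2*m^2 - 4*m - 60*s^3 + s^2*(86*m + 48) + s*(-28*m^2 - 10*m + 12)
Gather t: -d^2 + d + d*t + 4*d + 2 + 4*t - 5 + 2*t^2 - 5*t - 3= -d^2 + 5*d + 2*t^2 + t*(d - 1) - 6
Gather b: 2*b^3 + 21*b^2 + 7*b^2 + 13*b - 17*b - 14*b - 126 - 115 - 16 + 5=2*b^3 + 28*b^2 - 18*b - 252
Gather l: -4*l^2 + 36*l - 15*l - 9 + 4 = -4*l^2 + 21*l - 5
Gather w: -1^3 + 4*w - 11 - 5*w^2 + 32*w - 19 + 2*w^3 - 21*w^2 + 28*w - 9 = 2*w^3 - 26*w^2 + 64*w - 40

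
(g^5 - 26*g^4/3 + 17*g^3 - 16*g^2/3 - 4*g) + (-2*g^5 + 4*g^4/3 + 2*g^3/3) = -g^5 - 22*g^4/3 + 53*g^3/3 - 16*g^2/3 - 4*g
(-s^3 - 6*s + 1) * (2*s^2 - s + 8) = -2*s^5 + s^4 - 20*s^3 + 8*s^2 - 49*s + 8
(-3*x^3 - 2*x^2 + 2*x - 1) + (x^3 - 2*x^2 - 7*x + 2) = -2*x^3 - 4*x^2 - 5*x + 1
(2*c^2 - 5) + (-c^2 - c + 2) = c^2 - c - 3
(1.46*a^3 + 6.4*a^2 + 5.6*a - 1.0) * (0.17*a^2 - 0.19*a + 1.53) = 0.2482*a^5 + 0.8106*a^4 + 1.9698*a^3 + 8.558*a^2 + 8.758*a - 1.53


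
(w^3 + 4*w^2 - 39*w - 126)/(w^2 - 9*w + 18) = (w^2 + 10*w + 21)/(w - 3)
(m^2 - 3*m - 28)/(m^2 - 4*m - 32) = (m - 7)/(m - 8)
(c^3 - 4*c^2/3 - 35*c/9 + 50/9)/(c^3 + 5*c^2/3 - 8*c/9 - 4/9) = (9*c^2 - 30*c + 25)/(9*c^2 - 3*c - 2)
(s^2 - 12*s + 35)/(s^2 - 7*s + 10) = (s - 7)/(s - 2)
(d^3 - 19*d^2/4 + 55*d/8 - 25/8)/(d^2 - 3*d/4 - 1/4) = (8*d^2 - 30*d + 25)/(2*(4*d + 1))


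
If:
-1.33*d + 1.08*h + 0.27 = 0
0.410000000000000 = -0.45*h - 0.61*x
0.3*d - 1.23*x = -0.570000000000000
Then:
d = -0.83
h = -1.27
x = 0.26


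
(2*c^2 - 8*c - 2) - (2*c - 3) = 2*c^2 - 10*c + 1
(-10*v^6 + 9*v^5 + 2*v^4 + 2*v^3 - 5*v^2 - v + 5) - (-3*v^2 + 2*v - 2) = -10*v^6 + 9*v^5 + 2*v^4 + 2*v^3 - 2*v^2 - 3*v + 7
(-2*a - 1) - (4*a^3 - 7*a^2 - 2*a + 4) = -4*a^3 + 7*a^2 - 5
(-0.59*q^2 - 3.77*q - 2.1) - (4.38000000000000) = -0.59*q^2 - 3.77*q - 6.48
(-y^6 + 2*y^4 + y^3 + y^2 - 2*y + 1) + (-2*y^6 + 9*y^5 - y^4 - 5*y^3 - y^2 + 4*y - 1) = -3*y^6 + 9*y^5 + y^4 - 4*y^3 + 2*y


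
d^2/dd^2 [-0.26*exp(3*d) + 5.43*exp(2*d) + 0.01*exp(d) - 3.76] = (-2.34*exp(2*d) + 21.72*exp(d) + 0.01)*exp(d)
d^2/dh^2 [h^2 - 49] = 2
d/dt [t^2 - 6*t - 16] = 2*t - 6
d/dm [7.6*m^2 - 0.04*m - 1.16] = 15.2*m - 0.04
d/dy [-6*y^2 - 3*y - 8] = -12*y - 3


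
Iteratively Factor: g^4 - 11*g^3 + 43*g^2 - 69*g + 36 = (g - 1)*(g^3 - 10*g^2 + 33*g - 36) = (g - 3)*(g - 1)*(g^2 - 7*g + 12) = (g - 3)^2*(g - 1)*(g - 4)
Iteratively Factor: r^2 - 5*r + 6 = (r - 2)*(r - 3)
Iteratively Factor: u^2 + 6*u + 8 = (u + 4)*(u + 2)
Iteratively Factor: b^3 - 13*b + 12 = (b - 1)*(b^2 + b - 12) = (b - 1)*(b + 4)*(b - 3)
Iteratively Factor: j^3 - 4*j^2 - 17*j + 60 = (j - 3)*(j^2 - j - 20) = (j - 5)*(j - 3)*(j + 4)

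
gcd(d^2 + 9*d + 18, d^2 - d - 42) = d + 6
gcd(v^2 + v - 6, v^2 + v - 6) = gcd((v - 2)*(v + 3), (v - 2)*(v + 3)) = v^2 + v - 6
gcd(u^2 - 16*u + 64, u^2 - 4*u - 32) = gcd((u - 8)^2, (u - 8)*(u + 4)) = u - 8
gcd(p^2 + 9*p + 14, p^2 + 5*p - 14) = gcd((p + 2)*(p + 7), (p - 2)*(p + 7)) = p + 7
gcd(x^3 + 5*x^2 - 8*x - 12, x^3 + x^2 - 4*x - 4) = x^2 - x - 2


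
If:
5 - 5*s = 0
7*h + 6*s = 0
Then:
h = -6/7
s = 1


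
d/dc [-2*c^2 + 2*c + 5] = 2 - 4*c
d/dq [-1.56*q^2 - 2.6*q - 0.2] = -3.12*q - 2.6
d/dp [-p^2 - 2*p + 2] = -2*p - 2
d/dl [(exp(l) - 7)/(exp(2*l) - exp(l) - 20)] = (-(exp(l) - 7)*(2*exp(l) - 1) + exp(2*l) - exp(l) - 20)*exp(l)/(-exp(2*l) + exp(l) + 20)^2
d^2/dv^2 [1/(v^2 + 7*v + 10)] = 2*(-v^2 - 7*v + (2*v + 7)^2 - 10)/(v^2 + 7*v + 10)^3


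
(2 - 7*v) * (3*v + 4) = -21*v^2 - 22*v + 8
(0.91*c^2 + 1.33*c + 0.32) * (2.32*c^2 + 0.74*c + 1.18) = 2.1112*c^4 + 3.759*c^3 + 2.8004*c^2 + 1.8062*c + 0.3776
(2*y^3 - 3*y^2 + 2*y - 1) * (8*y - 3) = 16*y^4 - 30*y^3 + 25*y^2 - 14*y + 3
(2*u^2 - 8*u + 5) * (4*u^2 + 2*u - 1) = 8*u^4 - 28*u^3 + 2*u^2 + 18*u - 5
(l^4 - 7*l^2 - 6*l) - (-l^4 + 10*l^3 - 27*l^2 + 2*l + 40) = 2*l^4 - 10*l^3 + 20*l^2 - 8*l - 40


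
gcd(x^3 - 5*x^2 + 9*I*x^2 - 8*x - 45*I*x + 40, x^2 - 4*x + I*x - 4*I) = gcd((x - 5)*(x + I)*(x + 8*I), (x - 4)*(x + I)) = x + I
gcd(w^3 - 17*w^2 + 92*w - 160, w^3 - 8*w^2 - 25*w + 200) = w^2 - 13*w + 40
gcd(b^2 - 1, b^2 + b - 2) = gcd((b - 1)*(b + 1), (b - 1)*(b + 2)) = b - 1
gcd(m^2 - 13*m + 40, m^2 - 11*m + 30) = m - 5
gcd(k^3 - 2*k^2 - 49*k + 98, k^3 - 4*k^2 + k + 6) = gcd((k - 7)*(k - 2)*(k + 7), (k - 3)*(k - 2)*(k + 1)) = k - 2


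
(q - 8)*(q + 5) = q^2 - 3*q - 40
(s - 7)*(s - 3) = s^2 - 10*s + 21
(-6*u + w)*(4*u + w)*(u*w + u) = -24*u^3*w - 24*u^3 - 2*u^2*w^2 - 2*u^2*w + u*w^3 + u*w^2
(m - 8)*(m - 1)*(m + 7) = m^3 - 2*m^2 - 55*m + 56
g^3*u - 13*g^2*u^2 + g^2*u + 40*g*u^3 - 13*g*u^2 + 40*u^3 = (g - 8*u)*(g - 5*u)*(g*u + u)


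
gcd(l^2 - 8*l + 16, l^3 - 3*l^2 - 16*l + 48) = l - 4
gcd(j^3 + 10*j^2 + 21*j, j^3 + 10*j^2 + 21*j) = j^3 + 10*j^2 + 21*j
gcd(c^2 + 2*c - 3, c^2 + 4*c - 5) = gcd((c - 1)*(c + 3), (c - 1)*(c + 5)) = c - 1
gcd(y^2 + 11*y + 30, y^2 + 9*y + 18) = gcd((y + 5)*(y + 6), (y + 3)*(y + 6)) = y + 6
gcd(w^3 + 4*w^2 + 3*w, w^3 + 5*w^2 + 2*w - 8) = 1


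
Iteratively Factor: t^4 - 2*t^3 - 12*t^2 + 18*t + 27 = (t - 3)*(t^3 + t^2 - 9*t - 9) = (t - 3)*(t + 3)*(t^2 - 2*t - 3) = (t - 3)^2*(t + 3)*(t + 1)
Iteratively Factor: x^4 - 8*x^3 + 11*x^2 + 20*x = (x - 4)*(x^3 - 4*x^2 - 5*x) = x*(x - 4)*(x^2 - 4*x - 5) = x*(x - 5)*(x - 4)*(x + 1)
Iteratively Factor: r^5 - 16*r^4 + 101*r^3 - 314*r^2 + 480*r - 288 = (r - 4)*(r^4 - 12*r^3 + 53*r^2 - 102*r + 72) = (r - 4)*(r - 2)*(r^3 - 10*r^2 + 33*r - 36) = (r - 4)*(r - 3)*(r - 2)*(r^2 - 7*r + 12) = (r - 4)*(r - 3)^2*(r - 2)*(r - 4)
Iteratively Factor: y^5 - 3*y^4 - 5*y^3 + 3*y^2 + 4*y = (y)*(y^4 - 3*y^3 - 5*y^2 + 3*y + 4) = y*(y + 1)*(y^3 - 4*y^2 - y + 4) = y*(y - 1)*(y + 1)*(y^2 - 3*y - 4) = y*(y - 4)*(y - 1)*(y + 1)*(y + 1)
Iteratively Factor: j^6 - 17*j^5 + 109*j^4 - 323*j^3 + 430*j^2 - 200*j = (j - 5)*(j^5 - 12*j^4 + 49*j^3 - 78*j^2 + 40*j) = (j - 5)*(j - 4)*(j^4 - 8*j^3 + 17*j^2 - 10*j) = (j - 5)*(j - 4)*(j - 2)*(j^3 - 6*j^2 + 5*j) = (j - 5)*(j - 4)*(j - 2)*(j - 1)*(j^2 - 5*j) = j*(j - 5)*(j - 4)*(j - 2)*(j - 1)*(j - 5)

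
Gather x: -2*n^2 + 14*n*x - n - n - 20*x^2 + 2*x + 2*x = -2*n^2 - 2*n - 20*x^2 + x*(14*n + 4)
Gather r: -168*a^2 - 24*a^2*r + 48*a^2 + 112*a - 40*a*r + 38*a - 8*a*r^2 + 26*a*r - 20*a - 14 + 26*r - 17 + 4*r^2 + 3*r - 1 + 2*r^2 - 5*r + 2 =-120*a^2 + 130*a + r^2*(6 - 8*a) + r*(-24*a^2 - 14*a + 24) - 30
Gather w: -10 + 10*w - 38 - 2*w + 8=8*w - 40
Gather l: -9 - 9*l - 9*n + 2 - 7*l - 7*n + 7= -16*l - 16*n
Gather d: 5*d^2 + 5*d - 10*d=5*d^2 - 5*d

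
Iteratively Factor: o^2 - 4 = (o + 2)*(o - 2)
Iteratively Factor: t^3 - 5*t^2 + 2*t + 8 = (t + 1)*(t^2 - 6*t + 8) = (t - 4)*(t + 1)*(t - 2)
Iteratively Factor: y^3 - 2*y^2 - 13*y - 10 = (y + 2)*(y^2 - 4*y - 5) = (y - 5)*(y + 2)*(y + 1)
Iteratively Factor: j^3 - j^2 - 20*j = (j)*(j^2 - j - 20) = j*(j - 5)*(j + 4)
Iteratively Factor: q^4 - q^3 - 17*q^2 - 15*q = (q)*(q^3 - q^2 - 17*q - 15) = q*(q + 3)*(q^2 - 4*q - 5) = q*(q - 5)*(q + 3)*(q + 1)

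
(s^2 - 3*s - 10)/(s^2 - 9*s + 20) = (s + 2)/(s - 4)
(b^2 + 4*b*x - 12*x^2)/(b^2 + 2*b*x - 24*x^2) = (-b + 2*x)/(-b + 4*x)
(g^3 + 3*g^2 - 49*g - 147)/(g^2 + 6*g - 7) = (g^2 - 4*g - 21)/(g - 1)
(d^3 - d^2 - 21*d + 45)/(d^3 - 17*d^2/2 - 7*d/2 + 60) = 2*(d^2 + 2*d - 15)/(2*d^2 - 11*d - 40)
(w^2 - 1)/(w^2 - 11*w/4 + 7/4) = 4*(w + 1)/(4*w - 7)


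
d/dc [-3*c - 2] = -3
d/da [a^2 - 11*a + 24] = 2*a - 11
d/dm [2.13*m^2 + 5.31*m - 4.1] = 4.26*m + 5.31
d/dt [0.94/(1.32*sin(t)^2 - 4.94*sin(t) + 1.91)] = (4.6436 - 2.4816*sin(t))*cos(t)/(1.32*sin(t)^2 - 4.94*sin(t) + 1.91)^2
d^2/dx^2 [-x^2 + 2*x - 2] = -2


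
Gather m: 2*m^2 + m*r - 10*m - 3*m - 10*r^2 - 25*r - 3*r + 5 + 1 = 2*m^2 + m*(r - 13) - 10*r^2 - 28*r + 6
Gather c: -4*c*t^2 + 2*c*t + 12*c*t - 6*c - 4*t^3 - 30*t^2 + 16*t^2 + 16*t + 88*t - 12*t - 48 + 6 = c*(-4*t^2 + 14*t - 6) - 4*t^3 - 14*t^2 + 92*t - 42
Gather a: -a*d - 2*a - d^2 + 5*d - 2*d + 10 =a*(-d - 2) - d^2 + 3*d + 10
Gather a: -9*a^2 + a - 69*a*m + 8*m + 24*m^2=-9*a^2 + a*(1 - 69*m) + 24*m^2 + 8*m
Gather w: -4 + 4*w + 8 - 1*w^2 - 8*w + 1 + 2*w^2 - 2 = w^2 - 4*w + 3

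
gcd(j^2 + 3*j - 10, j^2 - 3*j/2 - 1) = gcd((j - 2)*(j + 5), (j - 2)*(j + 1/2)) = j - 2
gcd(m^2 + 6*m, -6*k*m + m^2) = m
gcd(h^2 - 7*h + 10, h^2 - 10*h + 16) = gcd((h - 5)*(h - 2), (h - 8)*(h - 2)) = h - 2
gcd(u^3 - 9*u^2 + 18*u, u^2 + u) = u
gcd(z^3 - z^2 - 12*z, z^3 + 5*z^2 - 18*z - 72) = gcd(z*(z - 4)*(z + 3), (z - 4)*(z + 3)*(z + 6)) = z^2 - z - 12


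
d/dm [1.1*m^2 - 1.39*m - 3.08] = 2.2*m - 1.39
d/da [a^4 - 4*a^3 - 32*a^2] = 4*a*(a^2 - 3*a - 16)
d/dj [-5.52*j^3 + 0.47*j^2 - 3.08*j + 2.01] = -16.56*j^2 + 0.94*j - 3.08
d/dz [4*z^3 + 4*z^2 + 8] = 4*z*(3*z + 2)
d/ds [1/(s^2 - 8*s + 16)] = 2*(4 - s)/(s^2 - 8*s + 16)^2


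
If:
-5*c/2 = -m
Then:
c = 2*m/5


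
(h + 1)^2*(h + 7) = h^3 + 9*h^2 + 15*h + 7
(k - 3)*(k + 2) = k^2 - k - 6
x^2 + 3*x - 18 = (x - 3)*(x + 6)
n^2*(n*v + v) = n^3*v + n^2*v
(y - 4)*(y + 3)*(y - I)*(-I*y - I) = -I*y^4 - y^3 + 13*I*y^2 + 13*y + 12*I*y + 12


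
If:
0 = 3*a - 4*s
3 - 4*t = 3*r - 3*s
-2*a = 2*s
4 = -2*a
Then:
No Solution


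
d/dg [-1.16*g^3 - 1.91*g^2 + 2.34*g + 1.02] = -3.48*g^2 - 3.82*g + 2.34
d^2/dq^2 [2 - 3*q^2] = -6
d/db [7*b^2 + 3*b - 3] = 14*b + 3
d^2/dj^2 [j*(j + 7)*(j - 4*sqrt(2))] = 6*j - 8*sqrt(2) + 14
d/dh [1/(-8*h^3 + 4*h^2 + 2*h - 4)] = (12*h^2 - 4*h - 1)/(2*(4*h^3 - 2*h^2 - h + 2)^2)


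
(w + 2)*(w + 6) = w^2 + 8*w + 12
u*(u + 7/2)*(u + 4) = u^3 + 15*u^2/2 + 14*u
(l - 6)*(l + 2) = l^2 - 4*l - 12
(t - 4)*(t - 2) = t^2 - 6*t + 8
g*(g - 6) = g^2 - 6*g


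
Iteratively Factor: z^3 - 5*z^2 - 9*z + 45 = (z - 5)*(z^2 - 9) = (z - 5)*(z + 3)*(z - 3)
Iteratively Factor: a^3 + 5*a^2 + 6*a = (a + 3)*(a^2 + 2*a) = a*(a + 3)*(a + 2)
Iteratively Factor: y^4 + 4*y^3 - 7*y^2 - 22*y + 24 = (y + 3)*(y^3 + y^2 - 10*y + 8) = (y - 2)*(y + 3)*(y^2 + 3*y - 4) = (y - 2)*(y - 1)*(y + 3)*(y + 4)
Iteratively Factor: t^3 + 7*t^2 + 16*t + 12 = (t + 2)*(t^2 + 5*t + 6) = (t + 2)*(t + 3)*(t + 2)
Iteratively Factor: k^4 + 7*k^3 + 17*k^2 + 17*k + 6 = (k + 1)*(k^3 + 6*k^2 + 11*k + 6) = (k + 1)^2*(k^2 + 5*k + 6) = (k + 1)^2*(k + 2)*(k + 3)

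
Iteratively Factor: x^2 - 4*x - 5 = (x + 1)*(x - 5)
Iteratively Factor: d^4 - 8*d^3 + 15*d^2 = (d - 5)*(d^3 - 3*d^2) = d*(d - 5)*(d^2 - 3*d) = d^2*(d - 5)*(d - 3)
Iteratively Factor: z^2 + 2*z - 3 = (z + 3)*(z - 1)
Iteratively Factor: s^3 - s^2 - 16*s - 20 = (s - 5)*(s^2 + 4*s + 4) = (s - 5)*(s + 2)*(s + 2)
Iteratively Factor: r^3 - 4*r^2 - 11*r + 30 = (r - 5)*(r^2 + r - 6) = (r - 5)*(r - 2)*(r + 3)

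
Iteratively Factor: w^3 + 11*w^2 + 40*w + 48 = (w + 4)*(w^2 + 7*w + 12) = (w + 3)*(w + 4)*(w + 4)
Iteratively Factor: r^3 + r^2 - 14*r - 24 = (r - 4)*(r^2 + 5*r + 6) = (r - 4)*(r + 3)*(r + 2)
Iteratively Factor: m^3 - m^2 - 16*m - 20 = (m + 2)*(m^2 - 3*m - 10) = (m - 5)*(m + 2)*(m + 2)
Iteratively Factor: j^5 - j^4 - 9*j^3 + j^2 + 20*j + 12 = (j + 1)*(j^4 - 2*j^3 - 7*j^2 + 8*j + 12) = (j - 3)*(j + 1)*(j^3 + j^2 - 4*j - 4) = (j - 3)*(j + 1)^2*(j^2 - 4) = (j - 3)*(j + 1)^2*(j + 2)*(j - 2)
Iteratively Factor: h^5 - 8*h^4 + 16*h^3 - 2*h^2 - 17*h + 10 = (h - 1)*(h^4 - 7*h^3 + 9*h^2 + 7*h - 10) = (h - 1)^2*(h^3 - 6*h^2 + 3*h + 10) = (h - 1)^2*(h + 1)*(h^2 - 7*h + 10) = (h - 5)*(h - 1)^2*(h + 1)*(h - 2)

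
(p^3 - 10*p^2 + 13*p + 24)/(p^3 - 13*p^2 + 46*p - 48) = (p + 1)/(p - 2)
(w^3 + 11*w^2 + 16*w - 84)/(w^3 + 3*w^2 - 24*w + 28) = (w + 6)/(w - 2)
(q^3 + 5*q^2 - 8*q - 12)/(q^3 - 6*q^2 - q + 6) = (q^2 + 4*q - 12)/(q^2 - 7*q + 6)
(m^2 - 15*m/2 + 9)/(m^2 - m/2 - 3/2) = (m - 6)/(m + 1)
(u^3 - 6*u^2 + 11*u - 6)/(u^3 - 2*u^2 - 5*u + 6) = (u - 2)/(u + 2)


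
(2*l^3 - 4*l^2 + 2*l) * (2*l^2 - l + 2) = 4*l^5 - 10*l^4 + 12*l^3 - 10*l^2 + 4*l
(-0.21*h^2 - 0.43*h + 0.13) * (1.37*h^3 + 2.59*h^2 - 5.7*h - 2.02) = -0.2877*h^5 - 1.133*h^4 + 0.2614*h^3 + 3.2119*h^2 + 0.1276*h - 0.2626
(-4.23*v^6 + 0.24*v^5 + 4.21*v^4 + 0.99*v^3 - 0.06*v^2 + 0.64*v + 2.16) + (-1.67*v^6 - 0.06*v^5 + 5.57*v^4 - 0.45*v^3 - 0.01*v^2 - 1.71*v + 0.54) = -5.9*v^6 + 0.18*v^5 + 9.78*v^4 + 0.54*v^3 - 0.07*v^2 - 1.07*v + 2.7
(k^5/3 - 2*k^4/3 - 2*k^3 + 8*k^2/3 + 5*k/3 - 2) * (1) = k^5/3 - 2*k^4/3 - 2*k^3 + 8*k^2/3 + 5*k/3 - 2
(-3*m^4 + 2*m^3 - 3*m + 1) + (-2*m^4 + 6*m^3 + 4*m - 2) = -5*m^4 + 8*m^3 + m - 1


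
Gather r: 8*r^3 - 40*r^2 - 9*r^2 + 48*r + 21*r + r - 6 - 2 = 8*r^3 - 49*r^2 + 70*r - 8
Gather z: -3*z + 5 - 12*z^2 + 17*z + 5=-12*z^2 + 14*z + 10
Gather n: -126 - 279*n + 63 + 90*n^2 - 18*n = 90*n^2 - 297*n - 63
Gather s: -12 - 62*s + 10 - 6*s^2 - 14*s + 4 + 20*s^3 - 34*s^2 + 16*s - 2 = 20*s^3 - 40*s^2 - 60*s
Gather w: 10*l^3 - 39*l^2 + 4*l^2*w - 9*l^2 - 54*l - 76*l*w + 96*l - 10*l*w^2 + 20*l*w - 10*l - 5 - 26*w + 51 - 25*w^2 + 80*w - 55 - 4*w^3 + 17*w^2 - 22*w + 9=10*l^3 - 48*l^2 + 32*l - 4*w^3 + w^2*(-10*l - 8) + w*(4*l^2 - 56*l + 32)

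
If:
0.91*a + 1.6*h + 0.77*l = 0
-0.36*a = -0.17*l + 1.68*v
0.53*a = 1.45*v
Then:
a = 2.73584905660377*v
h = -9.10004855715871*v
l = 15.6759156492786*v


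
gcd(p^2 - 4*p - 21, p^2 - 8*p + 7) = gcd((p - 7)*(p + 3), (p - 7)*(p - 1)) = p - 7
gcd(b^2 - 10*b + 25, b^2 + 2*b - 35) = b - 5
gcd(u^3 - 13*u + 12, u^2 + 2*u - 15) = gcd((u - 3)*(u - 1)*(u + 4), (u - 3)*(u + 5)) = u - 3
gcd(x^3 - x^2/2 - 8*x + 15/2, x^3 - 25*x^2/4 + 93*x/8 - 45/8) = x - 5/2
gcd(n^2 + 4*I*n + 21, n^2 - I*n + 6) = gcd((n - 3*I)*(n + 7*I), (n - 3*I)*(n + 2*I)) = n - 3*I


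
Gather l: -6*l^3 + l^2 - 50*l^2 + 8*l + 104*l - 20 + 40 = -6*l^3 - 49*l^2 + 112*l + 20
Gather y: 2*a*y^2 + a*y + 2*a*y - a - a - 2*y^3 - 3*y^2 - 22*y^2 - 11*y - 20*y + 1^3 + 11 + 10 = -2*a - 2*y^3 + y^2*(2*a - 25) + y*(3*a - 31) + 22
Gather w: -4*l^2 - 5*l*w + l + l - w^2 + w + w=-4*l^2 + 2*l - w^2 + w*(2 - 5*l)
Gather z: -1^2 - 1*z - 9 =-z - 10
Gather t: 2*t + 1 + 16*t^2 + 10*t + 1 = 16*t^2 + 12*t + 2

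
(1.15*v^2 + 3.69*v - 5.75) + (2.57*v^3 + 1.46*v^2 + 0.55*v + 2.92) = 2.57*v^3 + 2.61*v^2 + 4.24*v - 2.83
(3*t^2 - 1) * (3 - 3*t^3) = -9*t^5 + 3*t^3 + 9*t^2 - 3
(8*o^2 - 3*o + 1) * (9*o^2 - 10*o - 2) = 72*o^4 - 107*o^3 + 23*o^2 - 4*o - 2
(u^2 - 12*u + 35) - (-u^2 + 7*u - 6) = 2*u^2 - 19*u + 41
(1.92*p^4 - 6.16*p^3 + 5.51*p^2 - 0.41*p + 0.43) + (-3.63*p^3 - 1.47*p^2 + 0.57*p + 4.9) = 1.92*p^4 - 9.79*p^3 + 4.04*p^2 + 0.16*p + 5.33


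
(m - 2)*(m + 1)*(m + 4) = m^3 + 3*m^2 - 6*m - 8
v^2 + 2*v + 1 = (v + 1)^2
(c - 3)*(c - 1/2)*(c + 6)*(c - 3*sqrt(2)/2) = c^4 - 3*sqrt(2)*c^3/2 + 5*c^3/2 - 39*c^2/2 - 15*sqrt(2)*c^2/4 + 9*c + 117*sqrt(2)*c/4 - 27*sqrt(2)/2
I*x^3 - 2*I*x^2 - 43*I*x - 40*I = (x - 8)*(x + 5)*(I*x + I)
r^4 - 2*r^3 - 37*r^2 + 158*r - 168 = (r - 4)*(r - 3)*(r - 2)*(r + 7)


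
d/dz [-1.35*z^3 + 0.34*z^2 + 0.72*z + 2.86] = -4.05*z^2 + 0.68*z + 0.72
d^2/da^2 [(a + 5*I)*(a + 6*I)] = 2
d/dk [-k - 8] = -1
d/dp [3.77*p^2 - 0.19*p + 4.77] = 7.54*p - 0.19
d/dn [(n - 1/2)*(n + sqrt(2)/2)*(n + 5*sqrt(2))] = 3*n^2 - n + 11*sqrt(2)*n - 11*sqrt(2)/4 + 5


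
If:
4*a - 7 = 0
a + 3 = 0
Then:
No Solution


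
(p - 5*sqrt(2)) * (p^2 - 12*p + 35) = p^3 - 12*p^2 - 5*sqrt(2)*p^2 + 35*p + 60*sqrt(2)*p - 175*sqrt(2)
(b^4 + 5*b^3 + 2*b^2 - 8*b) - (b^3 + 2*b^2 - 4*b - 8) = b^4 + 4*b^3 - 4*b + 8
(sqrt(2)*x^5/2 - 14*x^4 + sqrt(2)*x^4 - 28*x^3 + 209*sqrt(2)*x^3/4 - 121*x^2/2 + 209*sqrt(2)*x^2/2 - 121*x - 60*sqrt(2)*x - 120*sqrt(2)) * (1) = sqrt(2)*x^5/2 - 14*x^4 + sqrt(2)*x^4 - 28*x^3 + 209*sqrt(2)*x^3/4 - 121*x^2/2 + 209*sqrt(2)*x^2/2 - 121*x - 60*sqrt(2)*x - 120*sqrt(2)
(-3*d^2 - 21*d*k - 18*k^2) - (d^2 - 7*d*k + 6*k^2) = -4*d^2 - 14*d*k - 24*k^2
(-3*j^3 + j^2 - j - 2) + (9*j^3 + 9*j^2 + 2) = 6*j^3 + 10*j^2 - j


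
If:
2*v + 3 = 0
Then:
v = -3/2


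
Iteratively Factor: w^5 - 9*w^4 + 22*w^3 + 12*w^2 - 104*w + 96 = (w - 4)*(w^4 - 5*w^3 + 2*w^2 + 20*w - 24) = (w - 4)*(w - 3)*(w^3 - 2*w^2 - 4*w + 8) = (w - 4)*(w - 3)*(w + 2)*(w^2 - 4*w + 4) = (w - 4)*(w - 3)*(w - 2)*(w + 2)*(w - 2)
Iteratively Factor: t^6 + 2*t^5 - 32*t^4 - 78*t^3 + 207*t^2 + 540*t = (t + 3)*(t^5 - t^4 - 29*t^3 + 9*t^2 + 180*t) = (t - 3)*(t + 3)*(t^4 + 2*t^3 - 23*t^2 - 60*t) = (t - 3)*(t + 3)*(t + 4)*(t^3 - 2*t^2 - 15*t) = (t - 3)*(t + 3)^2*(t + 4)*(t^2 - 5*t) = (t - 5)*(t - 3)*(t + 3)^2*(t + 4)*(t)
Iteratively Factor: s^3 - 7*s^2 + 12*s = (s - 4)*(s^2 - 3*s) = (s - 4)*(s - 3)*(s)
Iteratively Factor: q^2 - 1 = (q + 1)*(q - 1)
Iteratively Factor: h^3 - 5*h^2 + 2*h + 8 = (h + 1)*(h^2 - 6*h + 8) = (h - 4)*(h + 1)*(h - 2)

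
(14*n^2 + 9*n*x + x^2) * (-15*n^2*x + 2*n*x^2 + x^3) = -210*n^4*x - 107*n^3*x^2 + 17*n^2*x^3 + 11*n*x^4 + x^5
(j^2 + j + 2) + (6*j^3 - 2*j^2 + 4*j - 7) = 6*j^3 - j^2 + 5*j - 5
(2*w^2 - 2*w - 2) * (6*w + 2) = 12*w^3 - 8*w^2 - 16*w - 4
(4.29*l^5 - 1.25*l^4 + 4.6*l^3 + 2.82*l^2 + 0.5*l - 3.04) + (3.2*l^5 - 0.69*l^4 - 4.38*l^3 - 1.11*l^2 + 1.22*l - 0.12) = 7.49*l^5 - 1.94*l^4 + 0.22*l^3 + 1.71*l^2 + 1.72*l - 3.16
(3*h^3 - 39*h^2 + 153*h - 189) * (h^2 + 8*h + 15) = 3*h^5 - 15*h^4 - 114*h^3 + 450*h^2 + 783*h - 2835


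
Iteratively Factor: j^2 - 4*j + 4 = (j - 2)*(j - 2)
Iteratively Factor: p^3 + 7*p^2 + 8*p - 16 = (p + 4)*(p^2 + 3*p - 4) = (p + 4)^2*(p - 1)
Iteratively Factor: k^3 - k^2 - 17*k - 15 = (k - 5)*(k^2 + 4*k + 3) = (k - 5)*(k + 1)*(k + 3)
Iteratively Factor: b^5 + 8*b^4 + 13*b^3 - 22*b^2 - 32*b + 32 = (b + 2)*(b^4 + 6*b^3 + b^2 - 24*b + 16) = (b + 2)*(b + 4)*(b^3 + 2*b^2 - 7*b + 4) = (b - 1)*(b + 2)*(b + 4)*(b^2 + 3*b - 4) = (b - 1)*(b + 2)*(b + 4)^2*(b - 1)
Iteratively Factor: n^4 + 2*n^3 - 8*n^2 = (n + 4)*(n^3 - 2*n^2) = n*(n + 4)*(n^2 - 2*n) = n^2*(n + 4)*(n - 2)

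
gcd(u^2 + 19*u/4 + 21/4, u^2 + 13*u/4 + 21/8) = u + 7/4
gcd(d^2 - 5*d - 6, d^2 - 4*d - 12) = d - 6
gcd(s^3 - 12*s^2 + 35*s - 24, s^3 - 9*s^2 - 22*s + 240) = s - 8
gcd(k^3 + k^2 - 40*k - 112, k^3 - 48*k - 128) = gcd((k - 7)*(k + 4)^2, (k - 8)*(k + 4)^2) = k^2 + 8*k + 16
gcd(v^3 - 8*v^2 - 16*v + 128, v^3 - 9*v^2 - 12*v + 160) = v^2 - 4*v - 32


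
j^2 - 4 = (j - 2)*(j + 2)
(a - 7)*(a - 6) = a^2 - 13*a + 42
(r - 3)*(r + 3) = r^2 - 9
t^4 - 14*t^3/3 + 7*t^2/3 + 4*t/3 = t*(t - 4)*(t - 1)*(t + 1/3)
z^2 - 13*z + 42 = (z - 7)*(z - 6)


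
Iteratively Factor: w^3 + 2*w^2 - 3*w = (w)*(w^2 + 2*w - 3) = w*(w + 3)*(w - 1)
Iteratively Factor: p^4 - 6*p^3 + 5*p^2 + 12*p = (p - 3)*(p^3 - 3*p^2 - 4*p) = (p - 3)*(p + 1)*(p^2 - 4*p) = p*(p - 3)*(p + 1)*(p - 4)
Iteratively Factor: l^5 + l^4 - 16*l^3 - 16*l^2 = (l + 1)*(l^4 - 16*l^2) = (l - 4)*(l + 1)*(l^3 + 4*l^2) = l*(l - 4)*(l + 1)*(l^2 + 4*l) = l*(l - 4)*(l + 1)*(l + 4)*(l)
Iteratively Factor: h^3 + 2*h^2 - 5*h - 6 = (h + 1)*(h^2 + h - 6) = (h - 2)*(h + 1)*(h + 3)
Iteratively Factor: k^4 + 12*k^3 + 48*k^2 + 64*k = (k + 4)*(k^3 + 8*k^2 + 16*k) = (k + 4)^2*(k^2 + 4*k) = (k + 4)^3*(k)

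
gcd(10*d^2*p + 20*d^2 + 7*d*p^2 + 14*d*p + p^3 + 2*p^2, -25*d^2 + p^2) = 5*d + p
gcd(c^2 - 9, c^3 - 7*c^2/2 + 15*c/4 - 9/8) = 1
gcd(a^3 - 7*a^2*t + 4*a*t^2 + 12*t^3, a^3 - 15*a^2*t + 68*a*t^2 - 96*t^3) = 1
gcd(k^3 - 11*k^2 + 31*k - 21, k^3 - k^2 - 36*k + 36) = k - 1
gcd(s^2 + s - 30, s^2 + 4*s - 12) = s + 6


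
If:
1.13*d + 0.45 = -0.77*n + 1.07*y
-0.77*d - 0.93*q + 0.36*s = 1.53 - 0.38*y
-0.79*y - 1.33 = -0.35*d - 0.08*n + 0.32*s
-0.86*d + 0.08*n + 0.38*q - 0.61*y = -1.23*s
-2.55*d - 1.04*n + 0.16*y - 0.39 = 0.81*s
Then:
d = 1.71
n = -6.12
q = -3.35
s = 1.55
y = -2.17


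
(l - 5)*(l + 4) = l^2 - l - 20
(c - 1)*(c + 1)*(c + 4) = c^3 + 4*c^2 - c - 4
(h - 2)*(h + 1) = h^2 - h - 2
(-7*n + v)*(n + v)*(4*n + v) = -28*n^3 - 31*n^2*v - 2*n*v^2 + v^3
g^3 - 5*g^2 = g^2*(g - 5)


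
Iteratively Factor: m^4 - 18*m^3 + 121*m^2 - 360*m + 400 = (m - 4)*(m^3 - 14*m^2 + 65*m - 100) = (m - 5)*(m - 4)*(m^2 - 9*m + 20) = (m - 5)*(m - 4)^2*(m - 5)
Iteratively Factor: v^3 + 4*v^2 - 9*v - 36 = (v + 3)*(v^2 + v - 12) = (v - 3)*(v + 3)*(v + 4)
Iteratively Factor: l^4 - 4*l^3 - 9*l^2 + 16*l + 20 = (l + 1)*(l^3 - 5*l^2 - 4*l + 20) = (l + 1)*(l + 2)*(l^2 - 7*l + 10) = (l - 2)*(l + 1)*(l + 2)*(l - 5)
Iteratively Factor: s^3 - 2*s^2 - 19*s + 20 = (s - 5)*(s^2 + 3*s - 4) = (s - 5)*(s - 1)*(s + 4)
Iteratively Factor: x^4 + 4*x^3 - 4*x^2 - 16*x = (x + 2)*(x^3 + 2*x^2 - 8*x) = (x - 2)*(x + 2)*(x^2 + 4*x) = (x - 2)*(x + 2)*(x + 4)*(x)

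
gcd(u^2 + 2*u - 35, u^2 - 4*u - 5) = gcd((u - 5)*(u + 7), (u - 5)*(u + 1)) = u - 5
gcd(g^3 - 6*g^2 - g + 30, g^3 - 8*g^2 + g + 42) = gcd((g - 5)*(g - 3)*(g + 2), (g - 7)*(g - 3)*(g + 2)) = g^2 - g - 6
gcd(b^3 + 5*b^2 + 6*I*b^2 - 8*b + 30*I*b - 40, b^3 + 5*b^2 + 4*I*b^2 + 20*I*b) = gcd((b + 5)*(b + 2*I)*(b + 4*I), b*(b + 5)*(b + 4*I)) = b^2 + b*(5 + 4*I) + 20*I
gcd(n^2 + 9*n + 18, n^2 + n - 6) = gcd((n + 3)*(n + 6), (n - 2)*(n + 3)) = n + 3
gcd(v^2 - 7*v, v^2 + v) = v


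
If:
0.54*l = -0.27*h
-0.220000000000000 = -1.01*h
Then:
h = 0.22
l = -0.11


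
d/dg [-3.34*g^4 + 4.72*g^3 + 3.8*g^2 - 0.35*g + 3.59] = -13.36*g^3 + 14.16*g^2 + 7.6*g - 0.35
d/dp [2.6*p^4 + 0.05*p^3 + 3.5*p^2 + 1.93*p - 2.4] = 10.4*p^3 + 0.15*p^2 + 7.0*p + 1.93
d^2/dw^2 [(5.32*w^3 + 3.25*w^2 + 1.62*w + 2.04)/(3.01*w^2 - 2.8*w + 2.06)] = (-5.6843418860808e-14*w^5 + 101.57994*w^3 - 194.130636*w^2 - 27.97284*w + 52.960472)/(27.270901*w^6 - 76.10484*w^5 + 126.786618*w^4 - 126.12208*w^3 + 86.770908*w^2 - 35.64624*w + 8.741816)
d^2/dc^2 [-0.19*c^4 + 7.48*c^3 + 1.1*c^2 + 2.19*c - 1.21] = -2.28*c^2 + 44.88*c + 2.2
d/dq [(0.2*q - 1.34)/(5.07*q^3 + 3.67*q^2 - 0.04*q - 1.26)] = (-2.028*q^3 + 19.6474*q^2 + 9.8356*q - 0.3056)/(25.7049*q^6 + 37.2138*q^5 + 13.0633*q^4 - 13.07*q^3 - 9.2468*q^2 + 0.1008*q + 1.5876)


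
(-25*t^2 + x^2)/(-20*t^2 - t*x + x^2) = (5*t + x)/(4*t + x)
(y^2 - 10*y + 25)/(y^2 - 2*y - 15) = (y - 5)/(y + 3)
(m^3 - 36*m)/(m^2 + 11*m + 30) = m*(m - 6)/(m + 5)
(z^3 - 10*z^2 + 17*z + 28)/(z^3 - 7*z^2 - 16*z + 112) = (z + 1)/(z + 4)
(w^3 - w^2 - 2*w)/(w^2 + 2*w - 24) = w*(w^2 - w - 2)/(w^2 + 2*w - 24)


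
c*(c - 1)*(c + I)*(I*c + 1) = I*c^4 - I*c^3 + I*c^2 - I*c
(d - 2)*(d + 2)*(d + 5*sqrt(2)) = d^3 + 5*sqrt(2)*d^2 - 4*d - 20*sqrt(2)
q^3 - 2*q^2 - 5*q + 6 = (q - 3)*(q - 1)*(q + 2)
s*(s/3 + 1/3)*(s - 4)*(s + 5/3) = s^4/3 - 4*s^3/9 - 3*s^2 - 20*s/9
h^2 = h^2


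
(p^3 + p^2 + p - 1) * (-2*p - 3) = -2*p^4 - 5*p^3 - 5*p^2 - p + 3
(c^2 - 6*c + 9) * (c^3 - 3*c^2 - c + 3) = c^5 - 9*c^4 + 26*c^3 - 18*c^2 - 27*c + 27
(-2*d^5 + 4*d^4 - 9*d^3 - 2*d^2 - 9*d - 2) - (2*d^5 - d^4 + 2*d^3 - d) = -4*d^5 + 5*d^4 - 11*d^3 - 2*d^2 - 8*d - 2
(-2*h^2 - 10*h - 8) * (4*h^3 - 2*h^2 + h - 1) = -8*h^5 - 36*h^4 - 14*h^3 + 8*h^2 + 2*h + 8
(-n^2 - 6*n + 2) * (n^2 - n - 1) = -n^4 - 5*n^3 + 9*n^2 + 4*n - 2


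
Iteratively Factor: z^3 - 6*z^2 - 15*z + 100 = (z - 5)*(z^2 - z - 20) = (z - 5)*(z + 4)*(z - 5)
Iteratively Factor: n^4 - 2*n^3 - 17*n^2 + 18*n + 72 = (n - 3)*(n^3 + n^2 - 14*n - 24) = (n - 4)*(n - 3)*(n^2 + 5*n + 6) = (n - 4)*(n - 3)*(n + 2)*(n + 3)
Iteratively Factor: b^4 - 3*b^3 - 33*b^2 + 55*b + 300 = (b - 5)*(b^3 + 2*b^2 - 23*b - 60) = (b - 5)*(b + 3)*(b^2 - b - 20) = (b - 5)^2*(b + 3)*(b + 4)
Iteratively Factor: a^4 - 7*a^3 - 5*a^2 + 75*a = (a)*(a^3 - 7*a^2 - 5*a + 75) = a*(a - 5)*(a^2 - 2*a - 15) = a*(a - 5)*(a + 3)*(a - 5)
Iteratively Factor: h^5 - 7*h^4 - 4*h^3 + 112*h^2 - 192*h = (h - 3)*(h^4 - 4*h^3 - 16*h^2 + 64*h) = h*(h - 3)*(h^3 - 4*h^2 - 16*h + 64) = h*(h - 4)*(h - 3)*(h^2 - 16) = h*(h - 4)^2*(h - 3)*(h + 4)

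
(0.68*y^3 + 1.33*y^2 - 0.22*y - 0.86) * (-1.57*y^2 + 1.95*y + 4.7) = -1.0676*y^5 - 0.7621*y^4 + 6.1349*y^3 + 7.1722*y^2 - 2.711*y - 4.042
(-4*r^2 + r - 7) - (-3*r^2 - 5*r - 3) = -r^2 + 6*r - 4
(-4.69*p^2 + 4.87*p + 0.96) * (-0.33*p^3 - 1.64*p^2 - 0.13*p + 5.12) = 1.5477*p^5 + 6.0845*p^4 - 7.6939*p^3 - 26.2203*p^2 + 24.8096*p + 4.9152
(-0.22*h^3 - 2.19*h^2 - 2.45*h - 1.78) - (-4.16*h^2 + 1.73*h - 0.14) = -0.22*h^3 + 1.97*h^2 - 4.18*h - 1.64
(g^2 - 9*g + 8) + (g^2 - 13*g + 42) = 2*g^2 - 22*g + 50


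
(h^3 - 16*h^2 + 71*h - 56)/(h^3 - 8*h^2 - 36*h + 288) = (h^2 - 8*h + 7)/(h^2 - 36)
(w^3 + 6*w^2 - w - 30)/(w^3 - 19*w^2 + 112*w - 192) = (w^3 + 6*w^2 - w - 30)/(w^3 - 19*w^2 + 112*w - 192)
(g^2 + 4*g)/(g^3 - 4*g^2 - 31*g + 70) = g*(g + 4)/(g^3 - 4*g^2 - 31*g + 70)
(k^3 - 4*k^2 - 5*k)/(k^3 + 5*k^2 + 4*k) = (k - 5)/(k + 4)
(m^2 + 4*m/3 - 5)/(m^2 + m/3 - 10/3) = (m + 3)/(m + 2)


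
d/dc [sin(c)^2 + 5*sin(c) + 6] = (2*sin(c) + 5)*cos(c)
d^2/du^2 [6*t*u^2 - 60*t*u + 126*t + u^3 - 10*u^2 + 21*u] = 12*t + 6*u - 20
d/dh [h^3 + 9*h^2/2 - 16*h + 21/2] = 3*h^2 + 9*h - 16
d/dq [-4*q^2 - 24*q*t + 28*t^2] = -8*q - 24*t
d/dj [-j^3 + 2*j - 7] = 2 - 3*j^2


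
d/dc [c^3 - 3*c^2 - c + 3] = 3*c^2 - 6*c - 1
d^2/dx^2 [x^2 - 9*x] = 2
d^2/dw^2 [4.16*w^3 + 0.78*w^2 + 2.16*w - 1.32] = 24.96*w + 1.56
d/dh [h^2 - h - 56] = 2*h - 1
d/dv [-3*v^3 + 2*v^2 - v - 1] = -9*v^2 + 4*v - 1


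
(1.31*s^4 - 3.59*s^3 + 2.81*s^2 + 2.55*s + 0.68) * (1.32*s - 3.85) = 1.7292*s^5 - 9.7823*s^4 + 17.5307*s^3 - 7.4525*s^2 - 8.9199*s - 2.618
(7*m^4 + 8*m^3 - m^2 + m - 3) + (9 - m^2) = 7*m^4 + 8*m^3 - 2*m^2 + m + 6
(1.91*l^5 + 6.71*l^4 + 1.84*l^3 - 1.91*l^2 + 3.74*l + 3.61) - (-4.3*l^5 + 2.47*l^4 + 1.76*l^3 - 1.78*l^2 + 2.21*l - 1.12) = 6.21*l^5 + 4.24*l^4 + 0.0800000000000001*l^3 - 0.13*l^2 + 1.53*l + 4.73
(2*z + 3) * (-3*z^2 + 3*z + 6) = -6*z^3 - 3*z^2 + 21*z + 18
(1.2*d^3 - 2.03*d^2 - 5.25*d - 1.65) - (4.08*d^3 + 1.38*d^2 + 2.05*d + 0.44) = -2.88*d^3 - 3.41*d^2 - 7.3*d - 2.09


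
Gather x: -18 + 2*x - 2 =2*x - 20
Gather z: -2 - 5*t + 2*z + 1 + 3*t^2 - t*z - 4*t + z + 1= 3*t^2 - 9*t + z*(3 - t)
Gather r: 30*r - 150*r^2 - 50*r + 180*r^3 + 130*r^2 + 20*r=180*r^3 - 20*r^2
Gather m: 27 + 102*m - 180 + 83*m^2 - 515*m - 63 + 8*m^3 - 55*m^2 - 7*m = 8*m^3 + 28*m^2 - 420*m - 216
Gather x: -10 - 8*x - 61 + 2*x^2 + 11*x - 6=2*x^2 + 3*x - 77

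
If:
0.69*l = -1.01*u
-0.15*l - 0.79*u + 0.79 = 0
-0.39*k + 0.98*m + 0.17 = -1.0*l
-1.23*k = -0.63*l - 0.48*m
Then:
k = -0.35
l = -2.03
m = 1.75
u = 1.38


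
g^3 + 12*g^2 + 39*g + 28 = (g + 1)*(g + 4)*(g + 7)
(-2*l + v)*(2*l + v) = -4*l^2 + v^2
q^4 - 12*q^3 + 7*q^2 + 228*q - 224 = (q - 8)*(q - 7)*(q - 1)*(q + 4)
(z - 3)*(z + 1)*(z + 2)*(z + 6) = z^4 + 6*z^3 - 7*z^2 - 48*z - 36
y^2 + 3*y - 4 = (y - 1)*(y + 4)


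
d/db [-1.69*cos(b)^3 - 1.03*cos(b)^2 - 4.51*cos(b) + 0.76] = (5.07*cos(b)^2 + 2.06*cos(b) + 4.51)*sin(b)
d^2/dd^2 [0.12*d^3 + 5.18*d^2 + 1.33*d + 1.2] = 0.72*d + 10.36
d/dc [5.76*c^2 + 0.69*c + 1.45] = 11.52*c + 0.69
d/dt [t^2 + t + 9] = 2*t + 1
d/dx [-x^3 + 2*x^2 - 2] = x*(4 - 3*x)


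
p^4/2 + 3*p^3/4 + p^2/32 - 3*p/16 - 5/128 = (p/2 + 1/4)*(p - 1/2)*(p + 1/4)*(p + 5/4)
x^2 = x^2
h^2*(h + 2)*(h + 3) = h^4 + 5*h^3 + 6*h^2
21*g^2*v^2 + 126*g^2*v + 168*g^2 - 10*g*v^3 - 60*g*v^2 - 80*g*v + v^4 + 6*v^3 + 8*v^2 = (-7*g + v)*(-3*g + v)*(v + 2)*(v + 4)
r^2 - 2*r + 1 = (r - 1)^2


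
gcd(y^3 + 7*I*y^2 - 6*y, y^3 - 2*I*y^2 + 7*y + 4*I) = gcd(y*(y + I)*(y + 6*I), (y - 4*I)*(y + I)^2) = y + I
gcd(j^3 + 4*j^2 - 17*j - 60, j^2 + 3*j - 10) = j + 5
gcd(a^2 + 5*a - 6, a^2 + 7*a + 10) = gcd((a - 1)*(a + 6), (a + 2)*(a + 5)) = 1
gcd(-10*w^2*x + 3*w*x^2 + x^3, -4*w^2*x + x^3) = -2*w*x + x^2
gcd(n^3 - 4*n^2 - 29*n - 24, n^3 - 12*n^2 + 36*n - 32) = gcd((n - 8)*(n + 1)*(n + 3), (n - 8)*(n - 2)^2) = n - 8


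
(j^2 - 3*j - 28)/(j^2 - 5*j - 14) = (j + 4)/(j + 2)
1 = 1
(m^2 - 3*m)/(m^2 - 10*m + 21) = m/(m - 7)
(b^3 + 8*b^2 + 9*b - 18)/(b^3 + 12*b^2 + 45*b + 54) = (b - 1)/(b + 3)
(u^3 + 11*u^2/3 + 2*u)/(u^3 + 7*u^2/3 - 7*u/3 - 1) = u*(3*u + 2)/(3*u^2 - 2*u - 1)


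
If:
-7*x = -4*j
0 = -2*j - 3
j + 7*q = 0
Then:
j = -3/2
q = 3/14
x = -6/7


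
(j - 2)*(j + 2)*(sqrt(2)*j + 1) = sqrt(2)*j^3 + j^2 - 4*sqrt(2)*j - 4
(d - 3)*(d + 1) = d^2 - 2*d - 3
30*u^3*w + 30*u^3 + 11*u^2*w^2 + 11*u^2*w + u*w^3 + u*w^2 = (5*u + w)*(6*u + w)*(u*w + u)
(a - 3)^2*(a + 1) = a^3 - 5*a^2 + 3*a + 9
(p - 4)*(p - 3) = p^2 - 7*p + 12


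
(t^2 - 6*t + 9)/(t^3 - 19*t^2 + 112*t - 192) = (t - 3)/(t^2 - 16*t + 64)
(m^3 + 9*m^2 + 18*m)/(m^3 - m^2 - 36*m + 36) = m*(m + 3)/(m^2 - 7*m + 6)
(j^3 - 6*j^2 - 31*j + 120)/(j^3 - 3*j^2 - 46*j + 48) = (j^2 + 2*j - 15)/(j^2 + 5*j - 6)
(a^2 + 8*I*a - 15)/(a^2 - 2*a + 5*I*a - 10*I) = (a + 3*I)/(a - 2)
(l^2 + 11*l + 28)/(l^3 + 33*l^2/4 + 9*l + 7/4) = 4*(l + 4)/(4*l^2 + 5*l + 1)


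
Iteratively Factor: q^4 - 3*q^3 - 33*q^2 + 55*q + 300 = (q - 5)*(q^3 + 2*q^2 - 23*q - 60) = (q - 5)*(q + 3)*(q^2 - q - 20) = (q - 5)^2*(q + 3)*(q + 4)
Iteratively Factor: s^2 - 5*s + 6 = (s - 2)*(s - 3)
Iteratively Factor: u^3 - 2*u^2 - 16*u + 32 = (u + 4)*(u^2 - 6*u + 8) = (u - 4)*(u + 4)*(u - 2)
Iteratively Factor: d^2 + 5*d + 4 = (d + 4)*(d + 1)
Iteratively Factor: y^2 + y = (y)*(y + 1)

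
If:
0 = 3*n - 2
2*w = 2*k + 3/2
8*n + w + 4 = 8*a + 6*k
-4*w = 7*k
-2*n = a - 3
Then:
No Solution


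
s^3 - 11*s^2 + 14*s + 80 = (s - 8)*(s - 5)*(s + 2)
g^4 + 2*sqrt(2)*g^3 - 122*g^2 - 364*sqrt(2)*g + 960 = (g - 8*sqrt(2))*(g - sqrt(2))*(g + 5*sqrt(2))*(g + 6*sqrt(2))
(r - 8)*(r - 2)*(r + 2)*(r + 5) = r^4 - 3*r^3 - 44*r^2 + 12*r + 160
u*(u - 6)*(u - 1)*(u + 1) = u^4 - 6*u^3 - u^2 + 6*u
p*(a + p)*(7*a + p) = 7*a^2*p + 8*a*p^2 + p^3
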